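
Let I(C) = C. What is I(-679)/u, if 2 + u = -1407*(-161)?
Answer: -679/226525 ≈ -0.0029975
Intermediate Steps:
u = 226525 (u = -2 - 1407*(-161) = -2 + 226527 = 226525)
I(-679)/u = -679/226525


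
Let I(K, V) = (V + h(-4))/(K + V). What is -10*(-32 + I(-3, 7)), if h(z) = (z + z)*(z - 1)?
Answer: 405/2 ≈ 202.50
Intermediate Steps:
h(z) = 2*z*(-1 + z) (h(z) = (2*z)*(-1 + z) = 2*z*(-1 + z))
I(K, V) = (40 + V)/(K + V) (I(K, V) = (V + 2*(-4)*(-1 - 4))/(K + V) = (V + 2*(-4)*(-5))/(K + V) = (V + 40)/(K + V) = (40 + V)/(K + V))
-10*(-32 + I(-3, 7)) = -10*(-32 + (40 + 7)/(-3 + 7)) = -10*(-32 + 47/4) = -10*(-81/4) = 405/2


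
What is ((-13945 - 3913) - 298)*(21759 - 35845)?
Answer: 255745416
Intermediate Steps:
((-13945 - 3913) - 298)*(21759 - 35845) = (-17858 - 298)*(-14086) = -18156*(-14086) = 255745416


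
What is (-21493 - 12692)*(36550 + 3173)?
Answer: -1357930755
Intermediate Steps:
(-21493 - 12692)*(36550 + 3173) = -34185*39723 = -1357930755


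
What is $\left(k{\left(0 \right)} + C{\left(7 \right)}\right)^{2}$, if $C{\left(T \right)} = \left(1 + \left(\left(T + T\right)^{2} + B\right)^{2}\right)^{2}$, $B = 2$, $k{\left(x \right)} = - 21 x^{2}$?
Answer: $2362467445875600625$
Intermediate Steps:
$C{\left(T \right)} = \left(1 + \left(2 + 4 T^{2}\right)^{2}\right)^{2}$ ($C{\left(T \right)} = \left(1 + \left(\left(T + T\right)^{2} + 2\right)^{2}\right)^{2} = \left(1 + \left(\left(2 T\right)^{2} + 2\right)^{2}\right)^{2} = \left(1 + \left(4 T^{2} + 2\right)^{2}\right)^{2} = \left(1 + \left(2 + 4 T^{2}\right)^{2}\right)^{2}$)
$\left(k{\left(0 \right)} + C{\left(7 \right)}\right)^{2} = \left(- 21 \cdot 0^{2} + \left(1 + 4 \left(1 + 2 \cdot 7^{2}\right)^{2}\right)^{2}\right)^{2} = \left(\left(-21\right) 0 + \left(1 + 4 \left(1 + 2 \cdot 49\right)^{2}\right)^{2}\right)^{2} = \left(0 + \left(1 + 4 \left(1 + 98\right)^{2}\right)^{2}\right)^{2} = \left(0 + \left(1 + 4 \cdot 99^{2}\right)^{2}\right)^{2} = \left(0 + \left(1 + 4 \cdot 9801\right)^{2}\right)^{2} = \left(0 + \left(1 + 39204\right)^{2}\right)^{2} = \left(0 + 39205^{2}\right)^{2} = \left(0 + 1537032025\right)^{2} = 1537032025^{2} = 2362467445875600625$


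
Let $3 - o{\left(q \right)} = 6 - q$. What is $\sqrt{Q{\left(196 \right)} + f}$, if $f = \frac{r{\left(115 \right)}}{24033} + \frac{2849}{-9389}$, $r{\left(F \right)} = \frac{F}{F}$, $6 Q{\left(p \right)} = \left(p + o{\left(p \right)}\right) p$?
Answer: $\frac{\sqrt{646991692159134778170}}{225645837} \approx 112.73$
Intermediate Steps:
$o{\left(q \right)} = -3 + q$ ($o{\left(q \right)} = 3 - \left(6 - q\right) = 3 + \left(-6 + q\right) = -3 + q$)
$Q{\left(p \right)} = \frac{p \left(-3 + 2 p\right)}{6}$ ($Q{\left(p \right)} = \frac{\left(p + \left(-3 + p\right)\right) p}{6} = \frac{\left(-3 + 2 p\right) p}{6} = \frac{p \left(-3 + 2 p\right)}{6}$)
$r{\left(F \right)} = 1$
$f = - \frac{68460628}{225645837}$ ($f = 1 \cdot \frac{1}{24033} + \frac{2849}{-9389} = 1 \cdot \frac{1}{24033} + 2849 \left(- \frac{1}{9389}\right) = \frac{1}{24033} - \frac{2849}{9389} = - \frac{68460628}{225645837} \approx -0.3034$)
$\sqrt{Q{\left(196 \right)} + f} = \sqrt{\frac{1}{6} \cdot 196 \left(-3 + 2 \cdot 196\right) - \frac{68460628}{225645837}} = \sqrt{\frac{1}{6} \cdot 196 \left(-3 + 392\right) - \frac{68460628}{225645837}} = \sqrt{\frac{1}{6} \cdot 196 \cdot 389 - \frac{68460628}{225645837}} = \sqrt{\frac{38122}{3} - \frac{68460628}{225645837}} = \sqrt{\frac{2867288405410}{225645837}} = \frac{\sqrt{646991692159134778170}}{225645837}$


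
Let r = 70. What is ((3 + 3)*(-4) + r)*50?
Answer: 2300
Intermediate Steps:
((3 + 3)*(-4) + r)*50 = ((3 + 3)*(-4) + 70)*50 = (6*(-4) + 70)*50 = (-24 + 70)*50 = 46*50 = 2300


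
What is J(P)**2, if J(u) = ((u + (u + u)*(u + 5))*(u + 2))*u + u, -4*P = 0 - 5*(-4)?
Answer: 6400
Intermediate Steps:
P = -5 (P = -(0 - 5*(-4))/4 = -(0 + 20)/4 = -1/4*20 = -5)
J(u) = u + u*(2 + u)*(u + 2*u*(5 + u)) (J(u) = ((u + (2*u)*(5 + u))*(2 + u))*u + u = ((u + 2*u*(5 + u))*(2 + u))*u + u = ((2 + u)*(u + 2*u*(5 + u)))*u + u = u*(2 + u)*(u + 2*u*(5 + u)) + u = u + u*(2 + u)*(u + 2*u*(5 + u)))
J(P)**2 = (-5*(1 + 2*(-5)**3 + 15*(-5)**2 + 22*(-5)))**2 = (-5*(1 + 2*(-125) + 15*25 - 110))**2 = (-5*(1 - 250 + 375 - 110))**2 = (-5*16)**2 = (-80)**2 = 6400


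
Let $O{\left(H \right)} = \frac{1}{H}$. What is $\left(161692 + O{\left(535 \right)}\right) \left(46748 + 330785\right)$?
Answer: $\frac{32658575599793}{535} \approx 6.1044 \cdot 10^{10}$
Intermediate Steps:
$\left(161692 + O{\left(535 \right)}\right) \left(46748 + 330785\right) = \left(161692 + \frac{1}{535}\right) \left(46748 + 330785\right) = \left(161692 + \frac{1}{535}\right) 377533 = \frac{86505221}{535} \cdot 377533 = \frac{32658575599793}{535}$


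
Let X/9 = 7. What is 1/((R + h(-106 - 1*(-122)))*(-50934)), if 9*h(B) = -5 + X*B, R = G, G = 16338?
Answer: -3/2513508010 ≈ -1.1936e-9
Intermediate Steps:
X = 63 (X = 9*7 = 63)
R = 16338
h(B) = -5/9 + 7*B (h(B) = (-5 + 63*B)/9 = -5/9 + 7*B)
1/((R + h(-106 - 1*(-122)))*(-50934)) = 1/((16338 + (-5/9 + 7*(-106 - 1*(-122))))*(-50934)) = -1/50934/(16338 + (-5/9 + 7*(-106 + 122))) = -1/50934/(16338 + (-5/9 + 7*16)) = -1/50934/(16338 + (-5/9 + 112)) = -1/50934/(16338 + 1003/9) = -1/50934/(148045/9) = (9/148045)*(-1/50934) = -3/2513508010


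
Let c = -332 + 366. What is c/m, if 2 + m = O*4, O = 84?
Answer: 17/167 ≈ 0.10180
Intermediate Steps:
c = 34
m = 334 (m = -2 + 84*4 = -2 + 336 = 334)
c/m = 34/334 = 34*(1/334) = 17/167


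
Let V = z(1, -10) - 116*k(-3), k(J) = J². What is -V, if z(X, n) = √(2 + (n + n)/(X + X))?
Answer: 1044 - 2*I*√2 ≈ 1044.0 - 2.8284*I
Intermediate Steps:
z(X, n) = √(2 + n/X) (z(X, n) = √(2 + (2*n)/((2*X))) = √(2 + (2*n)*(1/(2*X))) = √(2 + n/X))
V = -1044 + 2*I*√2 (V = √(2 - 10/1) - 116*(-3)² = √(2 - 10*1) - 116*9 = √(2 - 10) - 1044 = √(-8) - 1044 = 2*I*√2 - 1044 = -1044 + 2*I*√2 ≈ -1044.0 + 2.8284*I)
-V = -(-1044 + 2*I*√2) = 1044 - 2*I*√2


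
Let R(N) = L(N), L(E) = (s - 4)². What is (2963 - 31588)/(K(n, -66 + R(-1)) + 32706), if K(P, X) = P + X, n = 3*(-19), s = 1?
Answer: -28625/32592 ≈ -0.87828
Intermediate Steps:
n = -57
L(E) = 9 (L(E) = (1 - 4)² = (-3)² = 9)
R(N) = 9
(2963 - 31588)/(K(n, -66 + R(-1)) + 32706) = (2963 - 31588)/((-57 + (-66 + 9)) + 32706) = -28625/((-57 - 57) + 32706) = -28625/(-114 + 32706) = -28625/32592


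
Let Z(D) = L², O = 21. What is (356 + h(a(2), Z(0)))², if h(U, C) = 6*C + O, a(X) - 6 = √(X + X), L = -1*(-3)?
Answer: 185761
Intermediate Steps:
L = 3
Z(D) = 9 (Z(D) = 3² = 9)
a(X) = 6 + √2*√X (a(X) = 6 + √(X + X) = 6 + √(2*X) = 6 + √2*√X)
h(U, C) = 21 + 6*C (h(U, C) = 6*C + 21 = 21 + 6*C)
(356 + h(a(2), Z(0)))² = (356 + (21 + 6*9))² = (356 + (21 + 54))² = (356 + 75)² = 431² = 185761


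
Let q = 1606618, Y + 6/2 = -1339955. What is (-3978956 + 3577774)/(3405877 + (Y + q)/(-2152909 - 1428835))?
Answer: -359232805352/3049744810707 ≈ -0.11779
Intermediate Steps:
Y = -1339958 (Y = -3 - 1339955 = -1339958)
(-3978956 + 3577774)/(3405877 + (Y + q)/(-2152909 - 1428835)) = (-3978956 + 3577774)/(3405877 + (-1339958 + 1606618)/(-2152909 - 1428835)) = -401182/(3405877 + 266660/(-3581744)) = -401182/(3405877 + 266660*(-1/3581744)) = -401182/(3405877 - 66665/895436) = -401182/3049744810707/895436 = -401182*895436/3049744810707 = -359232805352/3049744810707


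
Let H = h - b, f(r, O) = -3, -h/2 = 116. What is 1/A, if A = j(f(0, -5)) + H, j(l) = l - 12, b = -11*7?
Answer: -1/170 ≈ -0.0058824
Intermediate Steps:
h = -232 (h = -2*116 = -232)
b = -77
j(l) = -12 + l
H = -155 (H = -232 - 1*(-77) = -232 + 77 = -155)
A = -170 (A = (-12 - 3) - 155 = -15 - 155 = -170)
1/A = 1/(-170) = -1/170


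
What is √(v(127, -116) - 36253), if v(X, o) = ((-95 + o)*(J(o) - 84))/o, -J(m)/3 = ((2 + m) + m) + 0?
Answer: I*√118246978/58 ≈ 187.49*I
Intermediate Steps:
J(m) = -6 - 6*m (J(m) = -3*(((2 + m) + m) + 0) = -3*((2 + 2*m) + 0) = -3*(2 + 2*m) = -6 - 6*m)
v(X, o) = (-95 + o)*(-90 - 6*o)/o (v(X, o) = ((-95 + o)*((-6 - 6*o) - 84))/o = ((-95 + o)*(-90 - 6*o))/o = (-95 + o)*(-90 - 6*o)/o)
√(v(127, -116) - 36253) = √((480 - 6*(-116) + 8550/(-116)) - 36253) = √((480 + 696 + 8550*(-1/116)) - 36253) = √((480 + 696 - 4275/58) - 36253) = √(63933/58 - 36253) = √(-2038741/58) = I*√118246978/58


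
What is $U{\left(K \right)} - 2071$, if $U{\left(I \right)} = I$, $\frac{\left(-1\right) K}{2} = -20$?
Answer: $-2031$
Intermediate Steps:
$K = 40$ ($K = \left(-2\right) \left(-20\right) = 40$)
$U{\left(K \right)} - 2071 = 40 - 2071 = -2031$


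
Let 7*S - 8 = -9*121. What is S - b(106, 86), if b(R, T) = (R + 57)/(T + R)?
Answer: -208693/1344 ≈ -155.28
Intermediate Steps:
b(R, T) = (57 + R)/(R + T)
S = -1081/7 (S = 8/7 + (-9*121)/7 = 8/7 + (⅐)*(-1089) = 8/7 - 1089/7 = -1081/7 ≈ -154.43)
S - b(106, 86) = -1081/7 - (57 + 106)/(106 + 86) = -1081/7 - 163/192 = -208693/1344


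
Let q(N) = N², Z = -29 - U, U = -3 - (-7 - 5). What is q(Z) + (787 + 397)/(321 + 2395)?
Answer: 980772/679 ≈ 1444.4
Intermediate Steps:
U = 9 (U = -3 - 1*(-12) = -3 + 12 = 9)
Z = -38 (Z = -29 - 1*9 = -29 - 9 = -38)
q(Z) + (787 + 397)/(321 + 2395) = (-38)² + (787 + 397)/(321 + 2395) = 1444 + 1184/2716 = 1444 + 1184*(1/2716) = 1444 + 296/679 = 980772/679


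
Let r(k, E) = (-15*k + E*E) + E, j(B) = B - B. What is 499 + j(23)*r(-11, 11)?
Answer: 499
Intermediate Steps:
j(B) = 0
r(k, E) = E + E² - 15*k (r(k, E) = (-15*k + E²) + E = (E² - 15*k) + E = E + E² - 15*k)
499 + j(23)*r(-11, 11) = 499 + 0*(11 + 11² - 15*(-11)) = 499 + 0*(11 + 121 + 165) = 499 + 0*297 = 499 + 0 = 499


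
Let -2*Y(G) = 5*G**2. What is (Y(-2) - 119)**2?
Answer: 16641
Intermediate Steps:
Y(G) = -5*G**2/2
(Y(-2) - 119)**2 = (-5/2*(-2)**2 - 119)**2 = (-5/2*4 - 119)**2 = (-10 - 119)**2 = (-129)**2 = 16641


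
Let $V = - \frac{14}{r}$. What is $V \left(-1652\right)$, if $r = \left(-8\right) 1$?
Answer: $-2891$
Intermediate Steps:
$r = -8$
$V = \frac{7}{4}$ ($V = - \frac{14}{-8} = \left(-14\right) \left(- \frac{1}{8}\right) = \frac{7}{4} \approx 1.75$)
$V \left(-1652\right) = \frac{7}{4} \left(-1652\right) = -2891$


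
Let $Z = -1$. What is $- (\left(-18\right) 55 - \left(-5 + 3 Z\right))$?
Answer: $982$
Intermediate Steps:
$- (\left(-18\right) 55 - \left(-5 + 3 Z\right)) = - (\left(-18\right) 55 + \left(5 - -3\right)) = - (-990 + \left(5 + 3\right)) = - (-990 + 8) = \left(-1\right) \left(-982\right) = 982$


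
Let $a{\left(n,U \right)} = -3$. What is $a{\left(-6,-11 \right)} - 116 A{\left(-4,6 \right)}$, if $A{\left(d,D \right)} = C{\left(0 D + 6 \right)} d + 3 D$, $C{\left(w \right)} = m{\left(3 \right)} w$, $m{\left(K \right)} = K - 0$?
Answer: $6261$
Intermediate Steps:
$m{\left(K \right)} = K$ ($m{\left(K \right)} = K + 0 = K$)
$C{\left(w \right)} = 3 w$
$A{\left(d,D \right)} = 3 D + 18 d$ ($A{\left(d,D \right)} = 3 \left(0 D + 6\right) d + 3 D = 3 \left(0 + 6\right) d + 3 D = 3 \cdot 6 d + 3 D = 18 d + 3 D = 3 D + 18 d$)
$a{\left(-6,-11 \right)} - 116 A{\left(-4,6 \right)} = -3 - 116 \left(3 \cdot 6 + 18 \left(-4\right)\right) = -3 - 116 \left(18 - 72\right) = -3 - -6264 = -3 + 6264 = 6261$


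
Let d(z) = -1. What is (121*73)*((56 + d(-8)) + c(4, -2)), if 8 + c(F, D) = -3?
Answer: 388652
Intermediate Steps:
c(F, D) = -11 (c(F, D) = -8 - 3 = -11)
(121*73)*((56 + d(-8)) + c(4, -2)) = (121*73)*((56 - 1) - 11) = 8833*(55 - 11) = 8833*44 = 388652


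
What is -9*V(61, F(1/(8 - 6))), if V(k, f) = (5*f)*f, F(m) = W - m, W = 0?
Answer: -45/4 ≈ -11.250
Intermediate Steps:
F(m) = -m (F(m) = 0 - m = -m)
V(k, f) = 5*f**2
-9*V(61, F(1/(8 - 6))) = -45*(-1/(8 - 6))**2 = -45*(-1/2)**2 = -45/4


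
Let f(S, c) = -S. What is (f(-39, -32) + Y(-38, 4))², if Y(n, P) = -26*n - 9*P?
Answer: 982081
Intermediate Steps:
(f(-39, -32) + Y(-38, 4))² = (-1*(-39) + (-26*(-38) - 9*4))² = (39 + (988 - 36))² = (39 + 952)² = 991² = 982081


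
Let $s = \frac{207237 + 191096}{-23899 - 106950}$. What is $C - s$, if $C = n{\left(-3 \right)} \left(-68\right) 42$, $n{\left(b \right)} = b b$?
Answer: $- \frac{3362944363}{130849} \approx -25701.0$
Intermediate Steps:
$n{\left(b \right)} = b^{2}$
$C = -25704$ ($C = \left(-3\right)^{2} \left(-68\right) 42 = 9 \left(-68\right) 42 = \left(-612\right) 42 = -25704$)
$s = - \frac{398333}{130849}$ ($s = \frac{398333}{-130849} = 398333 \left(- \frac{1}{130849}\right) = - \frac{398333}{130849} \approx -3.0442$)
$C - s = -25704 - - \frac{398333}{130849} = -25704 + \frac{398333}{130849} = - \frac{3362944363}{130849}$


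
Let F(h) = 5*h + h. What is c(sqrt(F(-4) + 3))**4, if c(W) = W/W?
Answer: 1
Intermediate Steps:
F(h) = 6*h
c(W) = 1
c(sqrt(F(-4) + 3))**4 = 1**4 = 1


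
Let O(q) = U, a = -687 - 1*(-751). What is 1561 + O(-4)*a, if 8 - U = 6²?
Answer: -231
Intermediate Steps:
a = 64 (a = -687 + 751 = 64)
U = -28 (U = 8 - 1*6² = 8 - 1*36 = 8 - 36 = -28)
O(q) = -28
1561 + O(-4)*a = 1561 - 28*64 = 1561 - 1792 = -231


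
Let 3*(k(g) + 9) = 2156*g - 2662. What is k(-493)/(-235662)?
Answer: 355199/235662 ≈ 1.5072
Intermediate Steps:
k(g) = -2689/3 + 2156*g/3 (k(g) = -9 + (2156*g - 2662)/3 = -9 + (-2662 + 2156*g)/3 = -9 + (-2662/3 + 2156*g/3) = -2689/3 + 2156*g/3)
k(-493)/(-235662) = (-2689/3 + (2156/3)*(-493))/(-235662) = (-2689/3 - 1062908/3)*(-1/235662) = -355199*(-1/235662) = 355199/235662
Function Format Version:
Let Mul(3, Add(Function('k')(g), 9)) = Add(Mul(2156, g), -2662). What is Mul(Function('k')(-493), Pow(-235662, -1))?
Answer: Rational(355199, 235662) ≈ 1.5072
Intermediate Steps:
Function('k')(g) = Add(Rational(-2689, 3), Mul(Rational(2156, 3), g)) (Function('k')(g) = Add(-9, Mul(Rational(1, 3), Add(Mul(2156, g), -2662))) = Add(-9, Mul(Rational(1, 3), Add(-2662, Mul(2156, g)))) = Add(-9, Add(Rational(-2662, 3), Mul(Rational(2156, 3), g))) = Add(Rational(-2689, 3), Mul(Rational(2156, 3), g)))
Mul(Function('k')(-493), Pow(-235662, -1)) = Mul(Add(Rational(-2689, 3), Mul(Rational(2156, 3), -493)), Pow(-235662, -1)) = Mul(Add(Rational(-2689, 3), Rational(-1062908, 3)), Rational(-1, 235662)) = Mul(-355199, Rational(-1, 235662)) = Rational(355199, 235662)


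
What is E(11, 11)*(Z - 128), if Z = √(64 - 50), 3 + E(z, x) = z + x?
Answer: -2432 + 19*√14 ≈ -2360.9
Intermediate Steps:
E(z, x) = -3 + x + z (E(z, x) = -3 + (z + x) = -3 + (x + z) = -3 + x + z)
Z = √14 ≈ 3.7417
E(11, 11)*(Z - 128) = (-3 + 11 + 11)*(√14 - 128) = 19*(-128 + √14) = -2432 + 19*√14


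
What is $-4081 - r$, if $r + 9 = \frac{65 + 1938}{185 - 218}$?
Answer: $- \frac{132373}{33} \approx -4011.3$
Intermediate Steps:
$r = - \frac{2300}{33}$ ($r = -9 + \frac{65 + 1938}{185 - 218} = -9 + \frac{2003}{-33} = -9 + 2003 \left(- \frac{1}{33}\right) = -9 - \frac{2003}{33} = - \frac{2300}{33} \approx -69.697$)
$-4081 - r = -4081 - - \frac{2300}{33} = -4081 + \frac{2300}{33} = - \frac{132373}{33}$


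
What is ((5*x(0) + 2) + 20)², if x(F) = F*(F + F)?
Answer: 484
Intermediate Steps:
x(F) = 2*F² (x(F) = F*(2*F) = 2*F²)
((5*x(0) + 2) + 20)² = ((5*(2*0²) + 2) + 20)² = ((5*(2*0) + 2) + 20)² = ((5*0 + 2) + 20)² = ((0 + 2) + 20)² = (2 + 20)² = 22² = 484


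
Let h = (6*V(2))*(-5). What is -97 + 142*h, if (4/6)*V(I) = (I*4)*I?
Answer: -102337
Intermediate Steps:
V(I) = 6*I² (V(I) = 3*((I*4)*I)/2 = 3*((4*I)*I)/2 = 3*(4*I²)/2 = 6*I²)
h = -720 (h = (6*(6*2²))*(-5) = (6*(6*4))*(-5) = (6*24)*(-5) = 144*(-5) = -720)
-97 + 142*h = -97 + 142*(-720) = -97 - 102240 = -102337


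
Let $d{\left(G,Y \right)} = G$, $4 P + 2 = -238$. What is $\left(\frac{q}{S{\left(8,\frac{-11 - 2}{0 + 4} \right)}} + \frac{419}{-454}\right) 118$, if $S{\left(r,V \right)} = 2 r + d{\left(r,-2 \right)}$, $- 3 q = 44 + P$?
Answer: $- \frac{168917}{2043} \approx -82.681$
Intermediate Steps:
$P = -60$ ($P = - \frac{1}{2} + \frac{1}{4} \left(-238\right) = - \frac{1}{2} - \frac{119}{2} = -60$)
$q = \frac{16}{3}$ ($q = - \frac{44 - 60}{3} = \left(- \frac{1}{3}\right) \left(-16\right) = \frac{16}{3} \approx 5.3333$)
$S{\left(r,V \right)} = 3 r$ ($S{\left(r,V \right)} = 2 r + r = 3 r$)
$\left(\frac{q}{S{\left(8,\frac{-11 - 2}{0 + 4} \right)}} + \frac{419}{-454}\right) 118 = \left(\frac{16}{3 \cdot 3 \cdot 8} + \frac{419}{-454}\right) 118 = \left(\frac{16}{3 \cdot 24} + 419 \left(- \frac{1}{454}\right)\right) 118 = \left(\frac{16}{3} \cdot \frac{1}{24} - \frac{419}{454}\right) 118 = \left(\frac{2}{9} - \frac{419}{454}\right) 118 = \left(- \frac{2863}{4086}\right) 118 = - \frac{168917}{2043}$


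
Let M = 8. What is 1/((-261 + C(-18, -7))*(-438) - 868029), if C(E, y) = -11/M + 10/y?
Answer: -28/21069525 ≈ -1.3289e-6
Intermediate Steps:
C(E, y) = -11/8 + 10/y
1/((-261 + C(-18, -7))*(-438) - 868029) = 1/((-261 + (-11/8 + 10/(-7)))*(-438) - 868029) = 1/((-261 + (-11/8 + 10*(-1/7)))*(-438) - 868029) = 1/((-261 + (-11/8 - 10/7))*(-438) - 868029) = 1/((-261 - 157/56)*(-438) - 868029) = 1/(-14773/56*(-438) - 868029) = 1/(3235287/28 - 868029) = 1/(-21069525/28) = -28/21069525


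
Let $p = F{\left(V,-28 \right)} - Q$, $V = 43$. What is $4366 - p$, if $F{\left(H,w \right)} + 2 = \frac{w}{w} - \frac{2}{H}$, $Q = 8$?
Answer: $\frac{188127}{43} \approx 4375.0$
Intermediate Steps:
$F{\left(H,w \right)} = -1 - \frac{2}{H}$ ($F{\left(H,w \right)} = -2 + \left(\frac{w}{w} - \frac{2}{H}\right) = -2 + \left(1 - \frac{2}{H}\right) = -1 - \frac{2}{H}$)
$p = - \frac{389}{43}$ ($p = \frac{-2 - 43}{43} - 8 = \frac{1}{43} \left(-45\right) - 8 = - \frac{45}{43} - 8 = - \frac{389}{43} \approx -9.0465$)
$4366 - p = 4366 - - \frac{389}{43} = 4366 + \frac{389}{43} = \frac{188127}{43}$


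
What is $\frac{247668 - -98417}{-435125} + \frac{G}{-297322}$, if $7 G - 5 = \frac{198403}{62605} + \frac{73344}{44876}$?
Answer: $- \frac{10118207875781128271}{12721323167087177825} \approx -0.79537$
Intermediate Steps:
$G = \frac{6885636012}{4916558465}$ ($G = \frac{5}{7} + \frac{\frac{198403}{62605} + \frac{73344}{44876}}{7} = \frac{5}{7} + \frac{198403 \cdot \frac{1}{62605} + 73344 \cdot \frac{1}{44876}}{7} = \frac{5}{7} + \frac{\frac{198403}{62605} + \frac{18336}{11219}}{7} = \frac{5}{7} + \frac{1}{7} \cdot \frac{3373808537}{702365495} = \frac{5}{7} + \frac{3373808537}{4916558465} = \frac{6885636012}{4916558465} \approx 1.4005$)
$\frac{247668 - -98417}{-435125} + \frac{G}{-297322} = \frac{247668 - -98417}{-435125} + \frac{6885636012}{4916558465 \left(-297322\right)} = \left(247668 + 98417\right) \left(- \frac{1}{435125}\right) + \frac{6885636012}{4916558465} \left(- \frac{1}{297322}\right) = 346085 \left(- \frac{1}{435125}\right) - \frac{3442818006}{730900497965365} = - \frac{69217}{87025} - \frac{3442818006}{730900497965365} = - \frac{10118207875781128271}{12721323167087177825}$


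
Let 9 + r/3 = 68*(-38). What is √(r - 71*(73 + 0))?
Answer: I*√12962 ≈ 113.85*I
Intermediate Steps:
r = -7779 (r = -27 + 3*(68*(-38)) = -27 + 3*(-2584) = -27 - 7752 = -7779)
√(r - 71*(73 + 0)) = √(-7779 - 71*(73 + 0)) = √(-7779 - 71*73) = √(-7779 - 5183) = √(-12962) = I*√12962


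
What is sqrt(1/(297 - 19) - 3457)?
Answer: I*sqrt(267170510)/278 ≈ 58.796*I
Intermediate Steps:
sqrt(1/(297 - 19) - 3457) = sqrt(1/278 - 3457) = sqrt(-961045/278) = I*sqrt(267170510)/278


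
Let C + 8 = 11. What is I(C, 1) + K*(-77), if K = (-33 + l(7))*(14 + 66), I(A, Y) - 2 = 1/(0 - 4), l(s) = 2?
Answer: 763847/4 ≈ 1.9096e+5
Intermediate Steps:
C = 3 (C = -8 + 11 = 3)
I(A, Y) = 7/4 (I(A, Y) = 2 + 1/(0 - 4) = 2 + 1/(-4) = 2 - ¼ = 7/4)
K = -2480 (K = (-33 + 2)*(14 + 66) = -31*80 = -2480)
I(C, 1) + K*(-77) = 7/4 - 2480*(-77) = 7/4 + 190960 = 763847/4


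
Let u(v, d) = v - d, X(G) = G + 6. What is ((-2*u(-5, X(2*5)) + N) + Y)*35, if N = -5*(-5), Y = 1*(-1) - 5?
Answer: 2135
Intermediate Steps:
X(G) = 6 + G
Y = -6 (Y = -1 - 5 = -6)
N = 25
((-2*u(-5, X(2*5)) + N) + Y)*35 = ((-2*(-5 - (6 + 2*5)) + 25) - 6)*35 = ((-2*(-5 - (6 + 10)) + 25) - 6)*35 = ((-2*(-5 - 1*16) + 25) - 6)*35 = ((-2*(-5 - 16) + 25) - 6)*35 = ((-2*(-21) + 25) - 6)*35 = ((42 + 25) - 6)*35 = (67 - 6)*35 = 61*35 = 2135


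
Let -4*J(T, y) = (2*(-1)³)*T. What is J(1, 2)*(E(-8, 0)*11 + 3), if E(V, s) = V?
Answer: -85/2 ≈ -42.500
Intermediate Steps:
J(T, y) = T/2 (J(T, y) = -2*(-1)³*T/4 = -2*(-1)*T/4 = -(-1)*T/2 = T/2)
J(1, 2)*(E(-8, 0)*11 + 3) = ((½)*1)*(-8*11 + 3) = (-88 + 3)/2 = (½)*(-85) = -85/2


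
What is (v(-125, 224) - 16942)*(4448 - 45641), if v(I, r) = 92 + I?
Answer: 699251175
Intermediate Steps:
(v(-125, 224) - 16942)*(4448 - 45641) = ((92 - 125) - 16942)*(4448 - 45641) = (-33 - 16942)*(-41193) = -16975*(-41193) = 699251175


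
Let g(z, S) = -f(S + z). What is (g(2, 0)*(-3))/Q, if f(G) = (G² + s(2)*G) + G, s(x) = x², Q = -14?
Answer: -3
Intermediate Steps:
f(G) = G² + 5*G (f(G) = (G² + 2²*G) + G = (G² + 4*G) + G = G² + 5*G)
g(z, S) = -(S + z)*(5 + S + z) (g(z, S) = -(S + z)*(5 + (S + z)) = -(S + z)*(5 + S + z))
(g(2, 0)*(-3))/Q = (-(0 + 2)*(5 + 0 + 2)*(-3))/(-14) = (-1*2*7*(-3))*(-1/14) = -14*(-3)*(-1/14) = 42*(-1/14) = -3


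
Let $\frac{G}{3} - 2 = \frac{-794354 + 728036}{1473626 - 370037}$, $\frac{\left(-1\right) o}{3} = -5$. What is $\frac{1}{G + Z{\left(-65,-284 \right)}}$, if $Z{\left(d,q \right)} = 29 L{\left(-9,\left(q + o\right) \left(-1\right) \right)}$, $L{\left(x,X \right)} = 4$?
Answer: $\frac{122621}{14937656} \approx 0.0082089$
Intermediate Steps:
$o = 15$ ($o = \left(-3\right) \left(-5\right) = 15$)
$G = \frac{713620}{122621}$ ($G = 6 + 3 \frac{-794354 + 728036}{1473626 - 370037} = 6 + 3 \left(- \frac{66318}{1103589}\right) = 6 + 3 \left(\left(-66318\right) \frac{1}{1103589}\right) = 6 + 3 \left(- \frac{22106}{367863}\right) = 6 - \frac{22106}{122621} = \frac{713620}{122621} \approx 5.8197$)
$Z{\left(d,q \right)} = 116$ ($Z{\left(d,q \right)} = 29 \cdot 4 = 116$)
$\frac{1}{G + Z{\left(-65,-284 \right)}} = \frac{1}{\frac{713620}{122621} + 116} = \frac{1}{\frac{14937656}{122621}} = \frac{122621}{14937656}$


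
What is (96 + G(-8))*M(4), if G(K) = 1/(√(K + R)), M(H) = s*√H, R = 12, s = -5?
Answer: -965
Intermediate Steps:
M(H) = -5*√H
G(K) = (12 + K)^(-½) (G(K) = 1/(√(K + 12)) = 1/(√(12 + K)) = (12 + K)^(-½))
(96 + G(-8))*M(4) = (96 + (12 - 8)^(-½))*(-5*√4) = (96 + 4^(-½))*(-5*2) = (96 + ½)*(-10) = (193/2)*(-10) = -965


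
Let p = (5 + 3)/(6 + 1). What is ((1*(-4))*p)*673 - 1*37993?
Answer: -287487/7 ≈ -41070.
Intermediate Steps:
p = 8/7 ≈ 1.1429
((1*(-4))*p)*673 - 1*37993 = ((1*(-4))*(8/7))*673 - 1*37993 = -4*8/7*673 - 37993 = -32/7*673 - 37993 = -21536/7 - 37993 = -287487/7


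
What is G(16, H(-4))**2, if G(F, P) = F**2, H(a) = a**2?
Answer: 65536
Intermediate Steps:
G(16, H(-4))**2 = (16**2)**2 = 256**2 = 65536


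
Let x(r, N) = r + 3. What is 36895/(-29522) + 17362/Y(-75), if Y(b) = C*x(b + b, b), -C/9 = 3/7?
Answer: 491641499/16738974 ≈ 29.371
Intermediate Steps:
x(r, N) = 3 + r
C = -27/7 ≈ -3.8571
Y(b) = -81/7 - 54*b/7 (Y(b) = -27*(3 + (b + b))/7 = -27*(3 + 2*b)/7 = -81/7 - 54*b/7)
36895/(-29522) + 17362/Y(-75) = 36895/(-29522) + 17362/(-81/7 - 54/7*(-75)) = 36895*(-1/29522) + 17362/(-81/7 + 4050/7) = -36895/29522 + 17362/567 = 491641499/16738974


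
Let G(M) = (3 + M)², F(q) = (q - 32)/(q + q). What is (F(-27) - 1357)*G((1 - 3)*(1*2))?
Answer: -73219/54 ≈ -1355.9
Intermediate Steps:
F(q) = (-32 + q)/(2*q) (F(q) = (-32 + q)/((2*q)) = (-32 + q)*(1/(2*q)) = (-32 + q)/(2*q))
(F(-27) - 1357)*G((1 - 3)*(1*2)) = ((½)*(-32 - 27)/(-27) - 1357)*(3 + (1 - 3)*(1*2))² = ((½)*(-1/27)*(-59) - 1357)*(3 - 2*2)² = (59/54 - 1357)*(3 - 4)² = -73219/54*(-1)² = -73219/54*1 = -73219/54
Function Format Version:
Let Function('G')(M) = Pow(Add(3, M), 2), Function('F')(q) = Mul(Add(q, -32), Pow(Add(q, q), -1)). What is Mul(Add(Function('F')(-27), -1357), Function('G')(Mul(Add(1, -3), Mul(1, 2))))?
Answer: Rational(-73219, 54) ≈ -1355.9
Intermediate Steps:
Function('F')(q) = Mul(Rational(1, 2), Pow(q, -1), Add(-32, q)) (Function('F')(q) = Mul(Add(-32, q), Pow(Mul(2, q), -1)) = Mul(Add(-32, q), Mul(Rational(1, 2), Pow(q, -1))) = Mul(Rational(1, 2), Pow(q, -1), Add(-32, q)))
Mul(Add(Function('F')(-27), -1357), Function('G')(Mul(Add(1, -3), Mul(1, 2)))) = Mul(Add(Mul(Rational(1, 2), Pow(-27, -1), Add(-32, -27)), -1357), Pow(Add(3, Mul(Add(1, -3), Mul(1, 2))), 2)) = Mul(Add(Mul(Rational(1, 2), Rational(-1, 27), -59), -1357), Pow(Add(3, Mul(-2, 2)), 2)) = Mul(Add(Rational(59, 54), -1357), Pow(Add(3, -4), 2)) = Mul(Rational(-73219, 54), Pow(-1, 2)) = Mul(Rational(-73219, 54), 1) = Rational(-73219, 54)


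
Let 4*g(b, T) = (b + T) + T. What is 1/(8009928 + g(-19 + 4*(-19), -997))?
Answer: 4/32037623 ≈ 1.2485e-7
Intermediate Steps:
g(b, T) = T/2 + b/4 (g(b, T) = ((b + T) + T)/4 = ((T + b) + T)/4 = (b + 2*T)/4 = T/2 + b/4)
1/(8009928 + g(-19 + 4*(-19), -997)) = 1/(8009928 + ((1/2)*(-997) + (-19 + 4*(-19))/4)) = 1/(8009928 + (-997/2 + (-19 - 76)/4)) = 1/(8009928 + (-997/2 + (1/4)*(-95))) = 1/(8009928 + (-997/2 - 95/4)) = 1/(8009928 - 2089/4) = 1/(32037623/4) = 4/32037623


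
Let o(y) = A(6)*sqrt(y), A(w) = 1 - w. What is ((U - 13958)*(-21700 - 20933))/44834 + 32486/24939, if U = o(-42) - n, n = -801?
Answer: 13990299737083/1118115126 + 213165*I*sqrt(42)/44834 ≈ 12512.0 + 30.813*I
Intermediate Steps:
o(y) = -5*sqrt(y) (o(y) = (1 - 1*6)*sqrt(y) = (1 - 6)*sqrt(y) = -5*sqrt(y))
U = 801 - 5*I*sqrt(42) (U = -5*I*sqrt(42) - 1*(-801) = -5*I*sqrt(42) + 801 = 801 - 5*I*sqrt(42) ≈ 801.0 - 32.404*I)
((U - 13958)*(-21700 - 20933))/44834 + 32486/24939 = (((801 - 5*I*sqrt(42)) - 13958)*(-21700 - 20933))/44834 + 32486/24939 = ((-13157 - 5*I*sqrt(42))*(-42633))*(1/44834) + 32486*(1/24939) = (560922381 + 213165*I*sqrt(42))*(1/44834) + 32486/24939 = (560922381/44834 + 213165*I*sqrt(42)/44834) + 32486/24939 = 13990299737083/1118115126 + 213165*I*sqrt(42)/44834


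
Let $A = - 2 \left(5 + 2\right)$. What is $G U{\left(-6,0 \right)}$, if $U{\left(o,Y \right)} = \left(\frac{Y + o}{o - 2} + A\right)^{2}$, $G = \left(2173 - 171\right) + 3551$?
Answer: $\frac{15598377}{16} \approx 9.749 \cdot 10^{5}$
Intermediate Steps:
$A = -14$ ($A = \left(-2\right) 7 = -14$)
$G = 5553$ ($G = 2002 + 3551 = 5553$)
$U{\left(o,Y \right)} = \left(-14 + \frac{Y + o}{-2 + o}\right)^{2}$ ($U{\left(o,Y \right)} = \left(\frac{Y + o}{o - 2} - 14\right)^{2} = \left(\frac{Y + o}{-2 + o} - 14\right)^{2} = \left(-14 + \frac{Y + o}{-2 + o}\right)^{2}$)
$G U{\left(-6,0 \right)} = 5553 \frac{\left(28 + 0 - -78\right)^{2}}{\left(-2 - 6\right)^{2}} = 5553 \frac{\left(28 + 0 + 78\right)^{2}}{64} = 5553 \frac{106^{2}}{64} = 5553 \cdot \frac{1}{64} \cdot 11236 = 5553 \cdot \frac{2809}{16} = \frac{15598377}{16}$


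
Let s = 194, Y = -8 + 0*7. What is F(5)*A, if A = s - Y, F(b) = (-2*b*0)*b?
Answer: 0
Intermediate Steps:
Y = -8 (Y = -8 + 0 = -8)
F(b) = 0 (F(b) = (-2*0)*b = 0*b = 0)
A = 202 (A = 194 - 1*(-8) = 194 + 8 = 202)
F(5)*A = 0*202 = 0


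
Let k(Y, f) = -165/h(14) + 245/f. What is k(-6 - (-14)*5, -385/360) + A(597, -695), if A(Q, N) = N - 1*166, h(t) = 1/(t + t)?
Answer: -62811/11 ≈ -5710.1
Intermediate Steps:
h(t) = 1/(2*t)
A(Q, N) = -166 + N (A(Q, N) = N - 166 = -166 + N)
k(Y, f) = -4620 + 245/f (k(Y, f) = -165/((1/2)/14) + 245/f = -165/((1/2)*(1/14)) + 245/f = -165/1/28 + 245/f = -165*28 + 245/f = -4620 + 245/f)
k(-6 - (-14)*5, -385/360) + A(597, -695) = (-4620 + 245/((-385/360))) + (-166 - 695) = (-4620 + 245/((-385*1/360))) - 861 = (-4620 + 245/(-77/72)) - 861 = (-4620 + 245*(-72/77)) - 861 = (-4620 - 2520/11) - 861 = -53340/11 - 861 = -62811/11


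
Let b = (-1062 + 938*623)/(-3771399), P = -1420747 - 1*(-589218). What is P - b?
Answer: -3136027055759/3771399 ≈ -8.3153e+5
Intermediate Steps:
P = -831529 (P = -1420747 + 589218 = -831529)
b = -583312/3771399 (b = (-1062 + 584374)*(-1/3771399) = 583312*(-1/3771399) = -583312/3771399 ≈ -0.15467)
P - b = -831529 - 1*(-583312/3771399) = -831529 + 583312/3771399 = -3136027055759/3771399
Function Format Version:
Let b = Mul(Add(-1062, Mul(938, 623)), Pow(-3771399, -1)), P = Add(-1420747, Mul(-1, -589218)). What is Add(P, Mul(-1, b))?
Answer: Rational(-3136027055759, 3771399) ≈ -8.3153e+5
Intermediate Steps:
P = -831529 (P = Add(-1420747, 589218) = -831529)
b = Rational(-583312, 3771399) (b = Mul(Add(-1062, 584374), Rational(-1, 3771399)) = Mul(583312, Rational(-1, 3771399)) = Rational(-583312, 3771399) ≈ -0.15467)
Add(P, Mul(-1, b)) = Add(-831529, Mul(-1, Rational(-583312, 3771399))) = Add(-831529, Rational(583312, 3771399)) = Rational(-3136027055759, 3771399)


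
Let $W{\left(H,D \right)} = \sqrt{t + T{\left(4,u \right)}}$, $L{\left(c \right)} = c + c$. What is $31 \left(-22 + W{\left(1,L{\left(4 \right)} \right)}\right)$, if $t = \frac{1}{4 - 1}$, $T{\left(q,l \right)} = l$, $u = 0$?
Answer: $-682 + \frac{31 \sqrt{3}}{3} \approx -664.1$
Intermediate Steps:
$t = \frac{1}{3} \approx 0.33333$
$L{\left(c \right)} = 2 c$
$W{\left(H,D \right)} = \frac{\sqrt{3}}{3}$ ($W{\left(H,D \right)} = \sqrt{\frac{1}{3} + 0} = \sqrt{\frac{1}{3}} = \frac{\sqrt{3}}{3}$)
$31 \left(-22 + W{\left(1,L{\left(4 \right)} \right)}\right) = 31 \left(-22 + \frac{\sqrt{3}}{3}\right) = -682 + \frac{31 \sqrt{3}}{3}$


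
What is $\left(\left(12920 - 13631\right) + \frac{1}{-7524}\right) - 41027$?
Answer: $- \frac{314036713}{7524} \approx -41738.0$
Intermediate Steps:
$\left(\left(12920 - 13631\right) + \frac{1}{-7524}\right) - 41027 = \left(-711 - \frac{1}{7524}\right) - 41027 = - \frac{5349565}{7524} - 41027 = - \frac{314036713}{7524}$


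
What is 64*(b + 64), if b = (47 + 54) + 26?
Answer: 12224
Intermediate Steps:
b = 127 (b = 101 + 26 = 127)
64*(b + 64) = 64*(127 + 64) = 64*191 = 12224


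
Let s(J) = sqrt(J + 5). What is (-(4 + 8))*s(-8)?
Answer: -12*I*sqrt(3) ≈ -20.785*I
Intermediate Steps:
s(J) = sqrt(5 + J)
(-(4 + 8))*s(-8) = (-(4 + 8))*sqrt(5 - 8) = (-1*12)*sqrt(-3) = -12*I*sqrt(3)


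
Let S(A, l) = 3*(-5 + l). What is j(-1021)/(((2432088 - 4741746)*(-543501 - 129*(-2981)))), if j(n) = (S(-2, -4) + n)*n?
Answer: 133751/45890594802 ≈ 2.9146e-6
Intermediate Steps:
S(A, l) = -15 + 3*l
j(n) = n*(-27 + n) (j(n) = ((-15 + 3*(-4)) + n)*n = ((-15 - 12) + n)*n = (-27 + n)*n = n*(-27 + n))
j(-1021)/(((2432088 - 4741746)*(-543501 - 129*(-2981)))) = (-1021*(-27 - 1021))/(((2432088 - 4741746)*(-543501 - 129*(-2981)))) = (-1021*(-1048))/((-2309658*(-543501 + 384549))) = 1070008/((-2309658*(-158952))) = 1070008/367124758416 = 1070008*(1/367124758416) = 133751/45890594802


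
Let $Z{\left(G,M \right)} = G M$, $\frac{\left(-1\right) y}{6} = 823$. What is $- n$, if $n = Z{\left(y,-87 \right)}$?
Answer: $-429606$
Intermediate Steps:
$y = -4938$ ($y = \left(-6\right) 823 = -4938$)
$n = 429606$ ($n = \left(-4938\right) \left(-87\right) = 429606$)
$- n = \left(-1\right) 429606 = -429606$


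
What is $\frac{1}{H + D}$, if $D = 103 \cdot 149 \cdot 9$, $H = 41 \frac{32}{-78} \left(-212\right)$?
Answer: $\frac{39}{5525869} \approx 7.0577 \cdot 10^{-6}$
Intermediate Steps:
$H = \frac{139072}{39}$ ($H = 41 \cdot 32 \left(- \frac{1}{78}\right) \left(-212\right) = 41 \left(- \frac{16}{39}\right) \left(-212\right) = \left(- \frac{656}{39}\right) \left(-212\right) = \frac{139072}{39} \approx 3565.9$)
$D = 138123$ ($D = 15347 \cdot 9 = 138123$)
$\frac{1}{H + D} = \frac{1}{\frac{139072}{39} + 138123} = \frac{1}{\frac{5525869}{39}} = \frac{39}{5525869}$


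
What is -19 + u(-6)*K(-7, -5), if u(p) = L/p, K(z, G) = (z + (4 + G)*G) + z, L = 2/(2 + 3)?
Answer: -92/5 ≈ -18.400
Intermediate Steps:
L = 2/5 ≈ 0.40000
K(z, G) = 2*z + G*(4 + G) (K(z, G) = (z + G*(4 + G)) + z = 2*z + G*(4 + G))
u(p) = 2/(5*p)
-19 + u(-6)*K(-7, -5) = -19 + ((2/5)/(-6))*((-5)**2 + 2*(-7) + 4*(-5)) = -19 + ((2/5)*(-1/6))*(25 - 14 - 20) = -19 - 1/15*(-9) = -19 + 3/5 = -92/5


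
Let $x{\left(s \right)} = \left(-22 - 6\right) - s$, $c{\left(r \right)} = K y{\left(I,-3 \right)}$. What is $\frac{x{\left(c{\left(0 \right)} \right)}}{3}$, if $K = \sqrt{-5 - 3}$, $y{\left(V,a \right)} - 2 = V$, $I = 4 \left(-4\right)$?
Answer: $- \frac{28}{3} + \frac{28 i \sqrt{2}}{3} \approx -9.3333 + 13.199 i$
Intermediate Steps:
$I = -16$
$y{\left(V,a \right)} = 2 + V$
$K = 2 i \sqrt{2}$ ($K = \sqrt{-8} = 2 i \sqrt{2} \approx 2.8284 i$)
$c{\left(r \right)} = - 28 i \sqrt{2}$ ($c{\left(r \right)} = 2 i \sqrt{2} \left(2 - 16\right) = 2 i \sqrt{2} \left(-14\right) = - 28 i \sqrt{2}$)
$x{\left(s \right)} = -28 - s$
$\frac{x{\left(c{\left(0 \right)} \right)}}{3} = \frac{-28 - - 28 i \sqrt{2}}{3} = \left(-28 + 28 i \sqrt{2}\right) \frac{1}{3} = - \frac{28}{3} + \frac{28 i \sqrt{2}}{3}$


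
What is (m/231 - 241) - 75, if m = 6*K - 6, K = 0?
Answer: -24334/77 ≈ -316.03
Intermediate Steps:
m = -6 (m = 6*0 - 6 = 0 - 6 = -6)
(m/231 - 241) - 75 = (-6/231 - 241) - 75 = (-6*1/231 - 241) - 75 = (-2/77 - 241) - 75 = -18559/77 - 75 = -24334/77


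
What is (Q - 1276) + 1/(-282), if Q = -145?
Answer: -400723/282 ≈ -1421.0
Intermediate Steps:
(Q - 1276) + 1/(-282) = (-145 - 1276) + 1/(-282) = -1421 - 1/282 = -400723/282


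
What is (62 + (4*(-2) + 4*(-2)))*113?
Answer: 5198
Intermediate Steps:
(62 + (4*(-2) + 4*(-2)))*113 = (62 + (-8 - 8))*113 = (62 - 16)*113 = 46*113 = 5198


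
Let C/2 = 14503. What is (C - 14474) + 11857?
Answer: 26389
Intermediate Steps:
C = 29006 (C = 2*14503 = 29006)
(C - 14474) + 11857 = (29006 - 14474) + 11857 = 14532 + 11857 = 26389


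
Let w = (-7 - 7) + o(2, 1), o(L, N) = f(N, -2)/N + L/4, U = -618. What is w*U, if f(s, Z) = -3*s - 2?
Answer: 11433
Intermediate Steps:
f(s, Z) = -2 - 3*s
o(L, N) = L/4 + (-2 - 3*N)/N (o(L, N) = (-2 - 3*N)/N + L/4 = L/4 + (-2 - 3*N)/N)
w = -37/2 (w = (-7 - 7) + (-3 - 2/1 + (¼)*2) = -14 + (-3 - 2*1 + ½) = -14 + (-3 - 2 + ½) = -14 - 9/2 = -37/2 ≈ -18.500)
w*U = -37/2*(-618) = 11433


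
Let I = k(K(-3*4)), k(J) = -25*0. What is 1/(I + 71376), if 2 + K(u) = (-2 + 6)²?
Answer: 1/71376 ≈ 1.4010e-5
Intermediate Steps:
K(u) = 14 (K(u) = -2 + (-2 + 6)² = -2 + 4² = -2 + 16 = 14)
k(J) = 0
I = 0
1/(I + 71376) = 1/(0 + 71376) = 1/71376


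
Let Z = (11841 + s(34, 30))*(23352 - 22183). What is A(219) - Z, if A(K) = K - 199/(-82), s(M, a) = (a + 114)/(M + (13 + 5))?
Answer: -14758924361/1066 ≈ -1.3845e+7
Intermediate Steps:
s(M, a) = (114 + a)/(18 + M) (s(M, a) = (114 + a)/(M + 18) = (114 + a)/(18 + M))
A(K) = 199/82 + K (A(K) = K - 199*(-1/82) = K + 199/82 = 199/82 + K)
Z = 179989761/13 (Z = (11841 + (114 + 30)/(18 + 34))*(23352 - 22183) = (11841 + 144/52)*1169 = (11841 + (1/52)*144)*1169 = (11841 + 36/13)*1169 = (153969/13)*1169 = 179989761/13 ≈ 1.3845e+7)
A(219) - Z = (199/82 + 219) - 1*179989761/13 = 18157/82 - 179989761/13 = -14758924361/1066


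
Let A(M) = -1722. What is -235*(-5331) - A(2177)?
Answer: 1254507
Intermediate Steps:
-235*(-5331) - A(2177) = -235*(-5331) - 1*(-1722) = 1252785 + 1722 = 1254507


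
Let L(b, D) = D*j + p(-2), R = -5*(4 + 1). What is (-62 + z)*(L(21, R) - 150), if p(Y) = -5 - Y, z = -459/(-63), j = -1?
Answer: 49024/7 ≈ 7003.4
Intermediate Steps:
R = -25 (R = -5*5 = -25)
z = 51/7 (z = -459*(-1/63) = 51/7 ≈ 7.2857)
L(b, D) = -3 - D (L(b, D) = D*(-1) + (-5 - 1*(-2)) = -D + (-5 + 2) = -D - 3 = -3 - D)
(-62 + z)*(L(21, R) - 150) = (-62 + 51/7)*((-3 - 1*(-25)) - 150) = -383*((-3 + 25) - 150)/7 = -383*(22 - 150)/7 = -383/7*(-128) = 49024/7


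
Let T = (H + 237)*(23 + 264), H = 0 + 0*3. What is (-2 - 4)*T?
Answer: -408114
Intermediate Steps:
H = 0 (H = 0 + 0 = 0)
T = 68019 (T = (0 + 237)*(23 + 264) = 237*287 = 68019)
(-2 - 4)*T = (-2 - 4)*68019 = -6*68019 = -408114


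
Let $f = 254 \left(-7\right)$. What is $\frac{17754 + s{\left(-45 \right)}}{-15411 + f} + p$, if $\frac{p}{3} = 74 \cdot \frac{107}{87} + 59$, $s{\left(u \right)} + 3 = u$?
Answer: $\frac{223820165}{498481} \approx 449.0$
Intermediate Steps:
$s{\left(u \right)} = -3 + u$
$f = -1778$
$p = \frac{13051}{29}$ ($p = 3 \left(74 \cdot \frac{107}{87} + 59\right) = 3 \left(\frac{7918}{87} + 59\right) = 3 \cdot \frac{13051}{87} = \frac{13051}{29} \approx 450.03$)
$\frac{17754 + s{\left(-45 \right)}}{-15411 + f} + p = \frac{17754 - 48}{-15411 - 1778} + \frac{13051}{29} = \frac{17754 - 48}{-17189} + \frac{13051}{29} = 17706 \left(- \frac{1}{17189}\right) + \frac{13051}{29} = - \frac{17706}{17189} + \frac{13051}{29} = \frac{223820165}{498481}$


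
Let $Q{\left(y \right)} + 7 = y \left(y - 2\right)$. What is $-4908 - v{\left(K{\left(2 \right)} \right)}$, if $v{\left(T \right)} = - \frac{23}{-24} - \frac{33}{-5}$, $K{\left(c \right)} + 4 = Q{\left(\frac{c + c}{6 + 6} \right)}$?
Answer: $- \frac{589867}{120} \approx -4915.6$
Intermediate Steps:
$Q{\left(y \right)} = -7 + y \left(-2 + y\right)$ ($Q{\left(y \right)} = -7 + y \left(y - 2\right) = -7 + y \left(-2 + y\right)$)
$K{\left(c \right)} = -11 - \frac{c}{3} + \frac{c^{2}}{36}$ ($K{\left(c \right)} = -4 - \left(7 - \frac{\left(c + c\right)^{2}}{\left(6 + 6\right)^{2}} + \frac{2 \left(c + c\right)}{6 + 6}\right) = -4 - \left(7 - \frac{c^{2}}{36} + \frac{2 \cdot 2 c}{12}\right) = -4 - \left(7 - \frac{c^{2}}{36} + 2 \cdot 2 c \frac{1}{12}\right) = -4 - \left(7 - \frac{c^{2}}{36} + 2 \cdot \frac{1}{6} c\right) = -4 - \left(7 - \frac{c^{2}}{36} + \frac{c}{3}\right) = -11 - \frac{c}{3} + \frac{c^{2}}{36}$)
$v{\left(T \right)} = \frac{907}{120}$ ($v{\left(T \right)} = \left(-23\right) \left(- \frac{1}{24}\right) - - \frac{33}{5} = \frac{23}{24} + \frac{33}{5} = \frac{907}{120}$)
$-4908 - v{\left(K{\left(2 \right)} \right)} = -4908 - \frac{907}{120} = - \frac{589867}{120}$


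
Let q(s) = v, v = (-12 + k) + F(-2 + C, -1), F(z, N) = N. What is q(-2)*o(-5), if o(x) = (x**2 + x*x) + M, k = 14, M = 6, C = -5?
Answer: 56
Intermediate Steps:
o(x) = 6 + 2*x**2 (o(x) = (x**2 + x*x) + 6 = (x**2 + x**2) + 6 = 2*x**2 + 6 = 6 + 2*x**2)
v = 1 (v = (-12 + 14) - 1 = 2 - 1 = 1)
q(s) = 1
q(-2)*o(-5) = 1*(6 + 2*(-5)**2) = 1*(6 + 2*25) = 1*(6 + 50) = 1*56 = 56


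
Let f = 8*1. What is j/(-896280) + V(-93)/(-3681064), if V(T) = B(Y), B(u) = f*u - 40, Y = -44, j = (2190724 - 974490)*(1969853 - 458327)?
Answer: -70491198924446871/34367333770 ≈ -2.0511e+6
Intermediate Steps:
f = 8
j = 1838369313084 (j = 1216234*1511526 = 1838369313084)
B(u) = -40 + 8*u (B(u) = 8*u - 40 = -40 + 8*u)
V(T) = -392 (V(T) = -40 + 8*(-44) = -40 - 352 = -392)
j/(-896280) + V(-93)/(-3681064) = 1838369313084/(-896280) - 392/(-3681064) = 1838369313084*(-1/896280) - 392*(-1/3681064) = -153197442757/74690 + 49/460133 = -70491198924446871/34367333770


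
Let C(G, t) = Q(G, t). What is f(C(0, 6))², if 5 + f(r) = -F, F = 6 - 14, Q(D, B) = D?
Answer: 9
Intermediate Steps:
F = -8
C(G, t) = G
f(r) = 3 (f(r) = -5 - 1*(-8) = -5 + 8 = 3)
f(C(0, 6))² = 3² = 9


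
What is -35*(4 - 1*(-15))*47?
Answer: -31255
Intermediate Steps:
-35*(4 - 1*(-15))*47 = -35*(4 + 15)*47 = -35*19*47 = -665*47 = -31255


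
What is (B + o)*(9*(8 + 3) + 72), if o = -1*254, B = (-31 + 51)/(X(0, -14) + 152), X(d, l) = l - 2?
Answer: -1475901/34 ≈ -43409.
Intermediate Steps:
X(d, l) = -2 + l
B = 5/34 (B = (-31 + 51)/((-2 - 14) + 152) = 20/(-16 + 152) = 20/136 = 20*(1/136) = 5/34 ≈ 0.14706)
o = -254
(B + o)*(9*(8 + 3) + 72) = (5/34 - 254)*(9*(8 + 3) + 72) = -8631*(9*11 + 72)/34 = -8631*(99 + 72)/34 = -8631/34*171 = -1475901/34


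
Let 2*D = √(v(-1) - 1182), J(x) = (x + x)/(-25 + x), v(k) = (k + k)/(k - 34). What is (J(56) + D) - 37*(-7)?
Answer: 8141/31 + I*√361970/35 ≈ 262.61 + 17.19*I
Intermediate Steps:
v(k) = 2*k/(-34 + k) (v(k) = (2*k)/(-34 + k) = 2*k/(-34 + k))
J(x) = 2*x/(-25 + x) (J(x) = (2*x)/(-25 + x) = 2*x/(-25 + x))
D = I*√361970/35 (D = √(2*(-1)/(-34 - 1) - 1182)/2 = √(2*(-1)/(-35) - 1182)/2 = √(2*(-1)*(-1/35) - 1182)/2 = √(2/35 - 1182)/2 = √(-41368/35)/2 = (2*I*√361970/35)/2 = I*√361970/35 ≈ 17.19*I)
(J(56) + D) - 37*(-7) = (2*56/(-25 + 56) + I*√361970/35) - 37*(-7) = (2*56/31 + I*√361970/35) + 259 = (2*56*(1/31) + I*√361970/35) + 259 = (112/31 + I*√361970/35) + 259 = 8141/31 + I*√361970/35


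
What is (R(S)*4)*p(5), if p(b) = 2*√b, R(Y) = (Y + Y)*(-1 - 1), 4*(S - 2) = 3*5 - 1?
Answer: -176*√5 ≈ -393.55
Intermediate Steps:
S = 11/2 (S = 2 + (3*5 - 1)/4 = 2 + (15 - 1)/4 = 2 + (¼)*14 = 2 + 7/2 = 11/2 ≈ 5.5000)
R(Y) = -4*Y (R(Y) = (2*Y)*(-2) = -4*Y)
(R(S)*4)*p(5) = (-4*11/2*4)*(2*√5) = (-22*4)*(2*√5) = -176*√5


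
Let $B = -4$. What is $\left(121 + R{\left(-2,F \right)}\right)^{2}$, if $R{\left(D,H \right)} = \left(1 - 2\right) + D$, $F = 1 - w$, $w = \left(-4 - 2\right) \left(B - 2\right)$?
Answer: $13924$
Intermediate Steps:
$w = 36$ ($w = \left(-4 - 2\right) \left(-4 - 2\right) = \left(-6\right) \left(-6\right) = 36$)
$F = -35$ ($F = 1 - 36 = -35$)
$R{\left(D,H \right)} = -1 + D$
$\left(121 + R{\left(-2,F \right)}\right)^{2} = \left(121 - 3\right)^{2} = 118^{2} = 13924$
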